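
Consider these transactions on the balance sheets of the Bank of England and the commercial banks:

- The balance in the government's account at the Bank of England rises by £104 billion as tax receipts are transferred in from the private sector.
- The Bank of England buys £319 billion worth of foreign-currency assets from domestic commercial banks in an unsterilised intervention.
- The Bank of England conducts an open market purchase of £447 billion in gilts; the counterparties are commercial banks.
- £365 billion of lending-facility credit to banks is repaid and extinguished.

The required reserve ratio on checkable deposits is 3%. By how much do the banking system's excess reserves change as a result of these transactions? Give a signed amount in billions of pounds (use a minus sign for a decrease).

+£300.12 billion

Government account inflow £104 billion: reserves −£104B, deposits −£104B.
FX purchase £319 billion: reserves +£319B, deposits 0.
OMO purchase (from banks) £447 billion: reserves +£447B, deposits 0.
Discount-window repayment £365 billion: reserves −£365B, deposits 0.
Totals: Δreserves = +£297B, Δdeposits = −£104B.
Δrequired reserves = 3% × −£104B = −£3.12B.
Δexcess reserves = Δreserves − Δrequired = +£297B − (−£3.12B) = +£300.12 billion.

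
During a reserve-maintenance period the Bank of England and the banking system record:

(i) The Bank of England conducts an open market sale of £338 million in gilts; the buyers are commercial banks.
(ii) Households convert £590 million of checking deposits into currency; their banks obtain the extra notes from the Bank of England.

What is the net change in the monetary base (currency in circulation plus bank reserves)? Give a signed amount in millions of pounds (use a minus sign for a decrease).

OMO sale (to banks) £338 million: Bank of England balance sheet contracts → −£338M.
Currency withdrawal £590 million: just a shift between currency and reserves — both are base money → 0.
Net: −338 + 0 = -£338 million.

-£338 million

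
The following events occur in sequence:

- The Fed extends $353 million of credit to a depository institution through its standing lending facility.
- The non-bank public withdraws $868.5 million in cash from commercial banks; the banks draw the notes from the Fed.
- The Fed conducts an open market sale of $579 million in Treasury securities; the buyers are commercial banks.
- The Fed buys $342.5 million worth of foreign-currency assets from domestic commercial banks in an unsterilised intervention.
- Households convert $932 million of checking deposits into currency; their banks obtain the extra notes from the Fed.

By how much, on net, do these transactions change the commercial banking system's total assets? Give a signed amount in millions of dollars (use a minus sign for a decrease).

-$1447.5 million

Fed balance sheet:
  Assets:      Securities −$579M, Loans to banks +$353M, Foreign assets +$342.5M
  Liabilities: Bank reserves −$1684M, Currency in circulation +$1800.5M
Commercial banking system:
  Assets:      Reserves at CB −$1684M, Securities +$579M, Foreign assets −$342.5M
  Liabilities: Checkable deposits −$1800.5M, Borrowings from CB +$353M
Change in total bank assets = -$1447.5 million.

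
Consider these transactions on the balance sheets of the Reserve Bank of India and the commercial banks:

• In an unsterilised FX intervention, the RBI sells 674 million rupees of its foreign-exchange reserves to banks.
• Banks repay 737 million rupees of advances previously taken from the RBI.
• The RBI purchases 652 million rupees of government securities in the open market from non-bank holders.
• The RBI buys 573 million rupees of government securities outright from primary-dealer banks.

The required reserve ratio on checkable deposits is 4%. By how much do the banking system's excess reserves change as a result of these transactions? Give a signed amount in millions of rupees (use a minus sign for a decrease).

FX sale 674 million rupees: reserves −674M, deposits 0.
Discount-window repayment 737 million rupees: reserves −737M, deposits 0.
Asset purchase (from non-banks) 652 million rupees: reserves +652M, deposits +652M.
OMO purchase (from banks) 573 million rupees: reserves +573M, deposits 0.
Totals: Δreserves = −186M, Δdeposits = +652M.
Δrequired reserves = 4% × +652M = +26.08M.
Δexcess reserves = Δreserves − Δrequired = −186M − (+26.08M) = -212.08 million.

-212.08 million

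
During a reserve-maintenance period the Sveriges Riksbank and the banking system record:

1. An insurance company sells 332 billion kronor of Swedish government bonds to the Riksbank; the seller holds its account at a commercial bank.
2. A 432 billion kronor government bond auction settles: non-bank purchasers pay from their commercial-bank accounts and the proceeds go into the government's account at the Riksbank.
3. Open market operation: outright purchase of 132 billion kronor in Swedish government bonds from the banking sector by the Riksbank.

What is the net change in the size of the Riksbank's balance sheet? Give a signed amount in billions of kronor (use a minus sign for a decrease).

Riksbank balance sheet:
  Assets:      Securities +464B
  Liabilities: Bank reserves +32B, Government deposits +432B
Commercial banking system:
  Assets:      Reserves at CB +32B, Securities −132B
  Liabilities: Checkable deposits −100B
Change in total Riksbank assets = +464 billion.

+464 billion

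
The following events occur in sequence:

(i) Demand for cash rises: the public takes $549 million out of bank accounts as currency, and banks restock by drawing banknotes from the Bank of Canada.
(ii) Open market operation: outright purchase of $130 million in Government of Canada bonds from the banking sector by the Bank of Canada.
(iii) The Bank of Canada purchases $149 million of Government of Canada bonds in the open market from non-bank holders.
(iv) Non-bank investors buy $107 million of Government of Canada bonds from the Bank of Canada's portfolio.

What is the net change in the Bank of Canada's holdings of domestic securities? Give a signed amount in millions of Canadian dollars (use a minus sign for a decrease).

Currency withdrawal $549 million: the Bank of Canada's securities portfolio is untouched → 0.
OMO purchase (from banks) $130 million: securities added to the Bank of Canada's portfolio → +$130M.
Asset purchase (from non-banks) $149 million: securities added to the Bank of Canada's portfolio → +$149M.
Asset sale (to non-banks) $107 million: securities removed from the Bank of Canada's portfolio → −$107M.
Net: 0 + 130 + 149 − 107 = +$172 million.

+$172 million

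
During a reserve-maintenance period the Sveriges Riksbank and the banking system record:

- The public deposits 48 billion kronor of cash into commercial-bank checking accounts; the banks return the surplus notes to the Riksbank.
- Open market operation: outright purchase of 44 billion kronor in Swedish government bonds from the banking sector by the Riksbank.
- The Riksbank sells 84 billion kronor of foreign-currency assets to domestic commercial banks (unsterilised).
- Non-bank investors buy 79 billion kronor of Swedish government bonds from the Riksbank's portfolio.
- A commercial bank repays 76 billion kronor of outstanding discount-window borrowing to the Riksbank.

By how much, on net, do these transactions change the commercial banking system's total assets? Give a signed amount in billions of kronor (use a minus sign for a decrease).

Currency deposit 48 billion kronor: bank balance sheets expand → +48B.
OMO purchase (from banks) 44 billion kronor: just an asset swap on bank balance sheets → 0.
FX sale 84 billion kronor: just an asset swap on bank balance sheets → 0.
Asset sale (to non-banks) 79 billion kronor: bank balance sheets shrink → −79B.
Discount-window repayment 76 billion kronor: bank balance sheets shrink → −76B.
Net: 48 + 0 + 0 − 79 − 76 = -107 billion.

-107 billion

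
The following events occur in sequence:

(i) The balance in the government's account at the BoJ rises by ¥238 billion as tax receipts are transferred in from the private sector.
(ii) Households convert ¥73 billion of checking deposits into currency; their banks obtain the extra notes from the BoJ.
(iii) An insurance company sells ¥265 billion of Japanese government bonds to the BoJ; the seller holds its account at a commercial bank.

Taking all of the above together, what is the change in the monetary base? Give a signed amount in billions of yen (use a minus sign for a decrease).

Government account inflow ¥238 billion: reserves shift to a non-base liability → −¥238B.
Currency withdrawal ¥73 billion: just a shift between currency and reserves — both are base money → 0.
Asset purchase (from non-banks) ¥265 billion: BoJ balance sheet expands → +¥265B.
Net: −238 + 0 + 265 = +¥27 billion.

+¥27 billion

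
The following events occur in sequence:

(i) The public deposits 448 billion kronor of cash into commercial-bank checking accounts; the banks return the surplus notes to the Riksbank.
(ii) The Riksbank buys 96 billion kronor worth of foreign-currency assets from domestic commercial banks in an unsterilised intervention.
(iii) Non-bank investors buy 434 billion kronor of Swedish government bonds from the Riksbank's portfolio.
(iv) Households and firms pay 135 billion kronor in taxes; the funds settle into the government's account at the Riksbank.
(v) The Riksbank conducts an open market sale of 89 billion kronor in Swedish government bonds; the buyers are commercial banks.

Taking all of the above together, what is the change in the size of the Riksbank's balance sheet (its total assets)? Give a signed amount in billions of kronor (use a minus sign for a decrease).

Currency deposit 448 billion kronor: only the composition of liabilities changes → 0.
FX purchase 96 billion kronor: a Riksbank asset is acquired → +96B.
Asset sale (to non-banks) 434 billion kronor: a Riksbank asset is shed → −434B.
Government account inflow 135 billion kronor: only the composition of liabilities changes → 0.
OMO sale (to banks) 89 billion kronor: a Riksbank asset is shed → −89B.
Net: 0 + 96 − 434 + 0 − 89 = -427 billion.

-427 billion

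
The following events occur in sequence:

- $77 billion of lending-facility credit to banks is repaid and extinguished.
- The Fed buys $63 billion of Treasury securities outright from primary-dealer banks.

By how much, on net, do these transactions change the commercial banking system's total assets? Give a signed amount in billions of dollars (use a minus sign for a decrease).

Fed balance sheet:
  Assets:      Securities +$63B, Loans to banks −$77B
  Liabilities: Bank reserves −$14B
Commercial banking system:
  Assets:      Reserves at CB −$14B, Securities −$63B
  Liabilities: Borrowings from CB −$77B
Change in total bank assets = -$77 billion.

-$77 billion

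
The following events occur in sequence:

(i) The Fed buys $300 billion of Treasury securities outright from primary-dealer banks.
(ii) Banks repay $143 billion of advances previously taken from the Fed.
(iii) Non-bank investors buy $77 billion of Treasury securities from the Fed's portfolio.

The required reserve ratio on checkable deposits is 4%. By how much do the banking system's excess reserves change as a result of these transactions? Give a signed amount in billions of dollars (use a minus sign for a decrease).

OMO purchase (from banks) $300 billion: reserves +$300B, deposits 0.
Discount-window repayment $143 billion: reserves −$143B, deposits 0.
Asset sale (to non-banks) $77 billion: reserves −$77B, deposits −$77B.
Totals: Δreserves = +$80B, Δdeposits = −$77B.
Δrequired reserves = 4% × −$77B = −$3.08B.
Δexcess reserves = Δreserves − Δrequired = +$80B − (−$3.08B) = +$83.08 billion.

+$83.08 billion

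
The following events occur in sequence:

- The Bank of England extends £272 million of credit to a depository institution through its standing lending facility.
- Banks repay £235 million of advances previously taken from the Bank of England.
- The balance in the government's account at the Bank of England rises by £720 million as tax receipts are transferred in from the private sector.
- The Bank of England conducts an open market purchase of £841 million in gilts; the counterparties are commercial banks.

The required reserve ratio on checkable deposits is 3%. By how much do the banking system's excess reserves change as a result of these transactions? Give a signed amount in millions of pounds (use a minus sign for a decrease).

Discount-window loan £272 million: reserves +£272M, deposits 0.
Discount-window repayment £235 million: reserves −£235M, deposits 0.
Government account inflow £720 million: reserves −£720M, deposits −£720M.
OMO purchase (from banks) £841 million: reserves +£841M, deposits 0.
Totals: Δreserves = +£158M, Δdeposits = −£720M.
Δrequired reserves = 3% × −£720M = −£21.6M.
Δexcess reserves = Δreserves − Δrequired = +£158M − (−£21.6M) = +£179.6 million.

+£179.6 million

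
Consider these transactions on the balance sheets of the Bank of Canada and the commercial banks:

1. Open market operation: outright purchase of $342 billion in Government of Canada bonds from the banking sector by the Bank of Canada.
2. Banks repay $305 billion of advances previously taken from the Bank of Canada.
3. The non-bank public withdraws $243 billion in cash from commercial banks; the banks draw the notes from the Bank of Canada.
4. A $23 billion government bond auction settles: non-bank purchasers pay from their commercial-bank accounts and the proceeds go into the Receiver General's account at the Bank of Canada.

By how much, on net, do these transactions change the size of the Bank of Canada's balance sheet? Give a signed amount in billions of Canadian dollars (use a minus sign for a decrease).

OMO purchase (from banks) $342 billion: a Bank of Canada asset is acquired → +$342B.
Discount-window repayment $305 billion: a Bank of Canada asset is shed → −$305B.
Currency withdrawal $243 billion: only the composition of liabilities changes → 0.
Government account inflow $23 billion: only the composition of liabilities changes → 0.
Net: 342 − 305 + 0 + 0 = +$37 billion.

+$37 billion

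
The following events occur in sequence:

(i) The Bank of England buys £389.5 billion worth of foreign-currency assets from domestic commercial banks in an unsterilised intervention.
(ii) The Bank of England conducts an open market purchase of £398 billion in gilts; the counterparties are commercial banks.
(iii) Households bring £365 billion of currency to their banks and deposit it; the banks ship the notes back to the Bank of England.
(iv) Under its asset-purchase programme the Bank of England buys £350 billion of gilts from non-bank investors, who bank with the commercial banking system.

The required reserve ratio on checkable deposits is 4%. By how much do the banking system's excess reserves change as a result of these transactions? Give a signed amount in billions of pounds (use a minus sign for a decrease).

FX purchase £389.5 billion: reserves +£389.5B, deposits 0.
OMO purchase (from banks) £398 billion: reserves +£398B, deposits 0.
Currency deposit £365 billion: reserves +£365B, deposits +£365B.
Asset purchase (from non-banks) £350 billion: reserves +£350B, deposits +£350B.
Totals: Δreserves = +£1502.5B, Δdeposits = +£715B.
Δrequired reserves = 4% × +£715B = +£28.6B.
Δexcess reserves = Δreserves − Δrequired = +£1502.5B − (+£28.6B) = +£1473.9 billion.

+£1473.9 billion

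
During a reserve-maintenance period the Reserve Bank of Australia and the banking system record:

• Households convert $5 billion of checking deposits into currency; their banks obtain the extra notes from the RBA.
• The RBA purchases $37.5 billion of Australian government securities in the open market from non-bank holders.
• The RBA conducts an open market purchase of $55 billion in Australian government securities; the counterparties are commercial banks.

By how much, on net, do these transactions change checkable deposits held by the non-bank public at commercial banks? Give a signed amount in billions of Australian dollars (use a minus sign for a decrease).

+$32.5 billion

RBA balance sheet:
  Assets:      Securities +$92.5B
  Liabilities: Bank reserves +$87.5B, Currency in circulation +$5B
Commercial banking system:
  Assets:      Reserves at CB +$87.5B, Securities −$55B
  Liabilities: Checkable deposits +$32.5B
So the change in checkable deposits held by the non-bank public at commercial banks is +$32.5 billion.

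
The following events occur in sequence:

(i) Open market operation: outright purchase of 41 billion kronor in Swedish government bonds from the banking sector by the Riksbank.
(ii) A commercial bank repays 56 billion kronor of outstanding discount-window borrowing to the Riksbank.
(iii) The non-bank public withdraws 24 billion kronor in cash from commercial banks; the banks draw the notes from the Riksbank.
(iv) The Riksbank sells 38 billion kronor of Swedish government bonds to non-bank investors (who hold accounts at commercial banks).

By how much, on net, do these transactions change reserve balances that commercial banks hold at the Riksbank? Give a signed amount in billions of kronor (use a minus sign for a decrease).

Riksbank balance sheet:
  Assets:      Securities +3B, Loans to banks −56B
  Liabilities: Bank reserves −77B, Currency in circulation +24B
Commercial banking system:
  Assets:      Reserves at CB −77B, Securities −41B
  Liabilities: Checkable deposits −62B, Borrowings from CB −56B
So the change in reserve balances that commercial banks hold at the Riksbank is -77 billion.

-77 billion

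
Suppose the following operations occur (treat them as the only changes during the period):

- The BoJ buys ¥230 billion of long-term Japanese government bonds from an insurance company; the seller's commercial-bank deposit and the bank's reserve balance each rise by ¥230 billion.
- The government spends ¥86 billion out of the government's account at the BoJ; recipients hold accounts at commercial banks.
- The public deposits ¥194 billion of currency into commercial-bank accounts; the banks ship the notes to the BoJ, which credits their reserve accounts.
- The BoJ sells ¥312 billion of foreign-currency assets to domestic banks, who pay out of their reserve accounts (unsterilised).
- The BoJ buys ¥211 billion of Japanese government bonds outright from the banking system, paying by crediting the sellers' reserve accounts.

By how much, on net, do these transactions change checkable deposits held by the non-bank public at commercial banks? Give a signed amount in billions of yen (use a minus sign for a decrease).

+¥510 billion

Asset purchase (from non-banks) ¥230 billion: non-bank counterparties' bank balances rise → +¥230B.
Government spending ¥86 billion: non-bank counterparties' bank balances rise → +¥86B.
Currency deposit ¥194 billion: non-bank counterparties' bank balances rise → +¥194B.
FX sale ¥312 billion: the counterparty is a bank, so public deposits are unchanged → 0.
OMO purchase (from banks) ¥211 billion: the counterparty is a bank, so public deposits are unchanged → 0.
Net: 230 + 86 + 194 + 0 + 0 = +¥510 billion.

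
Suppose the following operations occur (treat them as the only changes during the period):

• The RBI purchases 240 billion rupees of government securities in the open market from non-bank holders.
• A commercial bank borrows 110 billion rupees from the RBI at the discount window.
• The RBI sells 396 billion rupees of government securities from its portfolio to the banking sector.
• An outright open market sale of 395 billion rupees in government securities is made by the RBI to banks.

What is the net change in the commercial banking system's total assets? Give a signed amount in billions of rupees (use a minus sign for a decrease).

Asset purchase (from non-banks) 240 billion rupees: bank balance sheets expand → +240B.
Discount-window loan 110 billion rupees: bank balance sheets expand → +110B.
OMO sale (to banks) 396 billion rupees: just an asset swap on bank balance sheets → 0.
OMO sale (to banks) 395 billion rupees: just an asset swap on bank balance sheets → 0.
Net: 240 + 110 + 0 + 0 = +350 billion.

+350 billion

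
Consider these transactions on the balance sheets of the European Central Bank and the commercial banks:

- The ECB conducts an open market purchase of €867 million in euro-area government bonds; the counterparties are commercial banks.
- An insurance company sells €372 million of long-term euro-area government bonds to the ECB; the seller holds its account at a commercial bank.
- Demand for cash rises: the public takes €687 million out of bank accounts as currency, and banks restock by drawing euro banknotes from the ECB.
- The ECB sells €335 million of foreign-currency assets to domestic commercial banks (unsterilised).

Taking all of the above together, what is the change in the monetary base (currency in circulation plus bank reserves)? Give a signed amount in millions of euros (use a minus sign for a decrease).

+€904 million

OMO purchase (from banks) €867 million: ECB balance sheet expands → +€867M.
Asset purchase (from non-banks) €372 million: ECB balance sheet expands → +€372M.
Currency withdrawal €687 million: just a shift between currency and reserves — both are base money → 0.
FX sale €335 million: ECB balance sheet contracts → −€335M.
Net: 867 + 372 + 0 − 335 = +€904 million.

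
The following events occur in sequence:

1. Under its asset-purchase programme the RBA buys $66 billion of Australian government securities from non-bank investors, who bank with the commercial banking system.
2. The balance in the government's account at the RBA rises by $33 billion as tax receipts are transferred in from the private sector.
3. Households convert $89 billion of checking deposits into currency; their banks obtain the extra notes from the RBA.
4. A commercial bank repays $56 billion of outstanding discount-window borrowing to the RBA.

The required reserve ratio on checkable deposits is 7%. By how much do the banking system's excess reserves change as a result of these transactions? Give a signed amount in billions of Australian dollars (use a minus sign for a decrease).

Asset purchase (from non-banks) $66 billion: reserves +$66B, deposits +$66B.
Government account inflow $33 billion: reserves −$33B, deposits −$33B.
Currency withdrawal $89 billion: reserves −$89B, deposits −$89B.
Discount-window repayment $56 billion: reserves −$56B, deposits 0.
Totals: Δreserves = −$112B, Δdeposits = −$56B.
Δrequired reserves = 7% × −$56B = −$3.92B.
Δexcess reserves = Δreserves − Δrequired = −$112B − (−$3.92B) = -$108.08 billion.

-$108.08 billion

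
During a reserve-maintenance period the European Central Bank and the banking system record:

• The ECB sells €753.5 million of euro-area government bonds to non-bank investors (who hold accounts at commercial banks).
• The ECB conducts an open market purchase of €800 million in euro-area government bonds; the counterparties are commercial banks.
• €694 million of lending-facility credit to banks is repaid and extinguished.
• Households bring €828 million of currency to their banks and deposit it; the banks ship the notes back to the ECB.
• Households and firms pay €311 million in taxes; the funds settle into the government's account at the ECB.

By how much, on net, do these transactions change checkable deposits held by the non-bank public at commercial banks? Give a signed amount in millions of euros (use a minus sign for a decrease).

Asset sale (to non-banks) €753.5 million: non-bank counterparties' bank balances fall → −€753.5M.
OMO purchase (from banks) €800 million: the counterparty is a bank, so public deposits are unchanged → 0.
Discount-window repayment €694 million: the counterparty is a bank, so public deposits are unchanged → 0.
Currency deposit €828 million: non-bank counterparties' bank balances rise → +€828M.
Government account inflow €311 million: non-bank counterparties' bank balances fall → −€311M.
Net: −753.5 + 0 + 0 + 828 − 311 = -€236.5 million.

-€236.5 million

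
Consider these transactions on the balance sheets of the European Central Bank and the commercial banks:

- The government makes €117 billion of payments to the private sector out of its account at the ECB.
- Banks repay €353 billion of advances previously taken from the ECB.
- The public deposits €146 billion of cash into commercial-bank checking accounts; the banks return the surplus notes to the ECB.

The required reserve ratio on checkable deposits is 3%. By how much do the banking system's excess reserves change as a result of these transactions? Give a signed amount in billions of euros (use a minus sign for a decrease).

-€97.89 billion

Government spending €117 billion: reserves +€117B, deposits +€117B.
Discount-window repayment €353 billion: reserves −€353B, deposits 0.
Currency deposit €146 billion: reserves +€146B, deposits +€146B.
Totals: Δreserves = −€90B, Δdeposits = +€263B.
Δrequired reserves = 3% × +€263B = +€7.89B.
Δexcess reserves = Δreserves − Δrequired = −€90B − (+€7.89B) = -€97.89 billion.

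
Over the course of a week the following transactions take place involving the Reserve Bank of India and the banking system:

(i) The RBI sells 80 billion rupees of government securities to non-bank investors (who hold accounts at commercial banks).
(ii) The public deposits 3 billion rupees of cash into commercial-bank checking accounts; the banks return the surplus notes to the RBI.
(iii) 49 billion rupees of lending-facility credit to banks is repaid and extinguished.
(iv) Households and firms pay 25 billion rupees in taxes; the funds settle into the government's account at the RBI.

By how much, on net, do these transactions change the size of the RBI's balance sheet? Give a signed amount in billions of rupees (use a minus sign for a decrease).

-129 billion

RBI balance sheet:
  Assets:      Securities −80B, Loans to banks −49B
  Liabilities: Bank reserves −151B, Currency in circulation −3B, Government deposits +25B
Commercial banking system:
  Assets:      Reserves at CB −151B
  Liabilities: Checkable deposits −102B, Borrowings from CB −49B
Change in total RBI assets = -129 billion.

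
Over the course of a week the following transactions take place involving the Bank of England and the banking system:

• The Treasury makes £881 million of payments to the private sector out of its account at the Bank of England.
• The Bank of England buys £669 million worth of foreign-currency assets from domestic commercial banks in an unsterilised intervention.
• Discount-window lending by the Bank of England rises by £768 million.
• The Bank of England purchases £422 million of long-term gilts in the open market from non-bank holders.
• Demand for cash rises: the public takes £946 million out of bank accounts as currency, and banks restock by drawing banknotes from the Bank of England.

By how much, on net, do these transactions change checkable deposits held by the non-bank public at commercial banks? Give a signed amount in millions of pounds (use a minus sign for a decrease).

Government spending £881 million: non-bank counterparties' bank balances rise → +£881M.
FX purchase £669 million: the counterparty is a bank, so public deposits are unchanged → 0.
Discount-window loan £768 million: the counterparty is a bank, so public deposits are unchanged → 0.
Asset purchase (from non-banks) £422 million: non-bank counterparties' bank balances rise → +£422M.
Currency withdrawal £946 million: non-bank counterparties' bank balances fall → −£946M.
Net: 881 + 0 + 0 + 422 − 946 = +£357 million.

+£357 million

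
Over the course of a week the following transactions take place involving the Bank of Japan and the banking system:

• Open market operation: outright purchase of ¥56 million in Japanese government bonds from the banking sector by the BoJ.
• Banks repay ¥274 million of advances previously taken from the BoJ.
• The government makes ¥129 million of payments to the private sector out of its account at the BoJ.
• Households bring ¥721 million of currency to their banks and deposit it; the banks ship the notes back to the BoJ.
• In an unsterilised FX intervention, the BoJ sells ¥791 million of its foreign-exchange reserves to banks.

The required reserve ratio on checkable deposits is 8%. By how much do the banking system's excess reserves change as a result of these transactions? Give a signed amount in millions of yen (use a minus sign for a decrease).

OMO purchase (from banks) ¥56 million: reserves +¥56M, deposits 0.
Discount-window repayment ¥274 million: reserves −¥274M, deposits 0.
Government spending ¥129 million: reserves +¥129M, deposits +¥129M.
Currency deposit ¥721 million: reserves +¥721M, deposits +¥721M.
FX sale ¥791 million: reserves −¥791M, deposits 0.
Totals: Δreserves = −¥159M, Δdeposits = +¥850M.
Δrequired reserves = 8% × +¥850M = +¥68M.
Δexcess reserves = Δreserves − Δrequired = −¥159M − (+¥68M) = -¥227 million.

-¥227 million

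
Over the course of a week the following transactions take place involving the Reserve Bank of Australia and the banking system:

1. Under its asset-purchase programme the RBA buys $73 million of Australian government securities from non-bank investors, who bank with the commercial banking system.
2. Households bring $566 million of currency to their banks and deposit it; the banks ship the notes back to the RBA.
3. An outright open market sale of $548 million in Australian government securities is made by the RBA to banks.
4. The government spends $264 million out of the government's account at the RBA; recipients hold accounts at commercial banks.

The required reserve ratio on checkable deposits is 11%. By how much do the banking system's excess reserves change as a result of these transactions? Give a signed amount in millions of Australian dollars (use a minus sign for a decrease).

Asset purchase (from non-banks) $73 million: reserves +$73M, deposits +$73M.
Currency deposit $566 million: reserves +$566M, deposits +$566M.
OMO sale (to banks) $548 million: reserves −$548M, deposits 0.
Government spending $264 million: reserves +$264M, deposits +$264M.
Totals: Δreserves = +$355M, Δdeposits = +$903M.
Δrequired reserves = 11% × +$903M = +$99.33M.
Δexcess reserves = Δreserves − Δrequired = +$355M − (+$99.33M) = +$255.67 million.

+$255.67 million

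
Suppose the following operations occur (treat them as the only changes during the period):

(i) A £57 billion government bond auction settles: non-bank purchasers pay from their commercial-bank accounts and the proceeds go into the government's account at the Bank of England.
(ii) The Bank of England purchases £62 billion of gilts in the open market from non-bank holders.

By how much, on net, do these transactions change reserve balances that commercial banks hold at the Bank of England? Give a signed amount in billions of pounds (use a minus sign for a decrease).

+£5 billion

Bank of England balance sheet:
  Assets:      Securities +£62B
  Liabilities: Bank reserves +£5B, Government deposits +£57B
Commercial banking system:
  Assets:      Reserves at CB +£5B
  Liabilities: Checkable deposits +£5B
So the change in reserve balances that commercial banks hold at the Bank of England is +£5 billion.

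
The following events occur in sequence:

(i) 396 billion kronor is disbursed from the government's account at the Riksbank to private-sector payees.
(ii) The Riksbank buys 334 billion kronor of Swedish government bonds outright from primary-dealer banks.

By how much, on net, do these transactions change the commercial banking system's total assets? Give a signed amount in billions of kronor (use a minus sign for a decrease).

+396 billion

Government spending 396 billion kronor: bank balance sheets expand → +396B.
OMO purchase (from banks) 334 billion kronor: just an asset swap on bank balance sheets → 0.
Net: 396 + 0 = +396 billion.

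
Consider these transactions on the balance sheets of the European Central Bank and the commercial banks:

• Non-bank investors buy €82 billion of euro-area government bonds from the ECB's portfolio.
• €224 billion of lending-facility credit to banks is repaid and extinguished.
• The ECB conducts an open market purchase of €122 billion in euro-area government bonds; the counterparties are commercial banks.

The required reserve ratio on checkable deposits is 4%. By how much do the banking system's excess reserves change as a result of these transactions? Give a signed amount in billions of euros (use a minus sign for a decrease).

Asset sale (to non-banks) €82 billion: reserves −€82B, deposits −€82B.
Discount-window repayment €224 billion: reserves −€224B, deposits 0.
OMO purchase (from banks) €122 billion: reserves +€122B, deposits 0.
Totals: Δreserves = −€184B, Δdeposits = −€82B.
Δrequired reserves = 4% × −€82B = −€3.28B.
Δexcess reserves = Δreserves − Δrequired = −€184B − (−€3.28B) = -€180.72 billion.

-€180.72 billion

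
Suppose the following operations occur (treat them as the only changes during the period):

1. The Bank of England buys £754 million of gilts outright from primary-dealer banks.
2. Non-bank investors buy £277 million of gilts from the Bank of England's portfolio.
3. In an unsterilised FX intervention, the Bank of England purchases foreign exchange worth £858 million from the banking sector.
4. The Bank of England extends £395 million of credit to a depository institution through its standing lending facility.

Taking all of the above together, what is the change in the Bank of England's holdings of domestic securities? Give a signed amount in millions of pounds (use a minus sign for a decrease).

+£477 million

Bank of England balance sheet:
  Assets:      Securities +£477M, Loans to banks +£395M, Foreign assets +£858M
  Liabilities: Bank reserves +£1730M
So the change in the Bank of England's holdings of domestic securities is +£477 million.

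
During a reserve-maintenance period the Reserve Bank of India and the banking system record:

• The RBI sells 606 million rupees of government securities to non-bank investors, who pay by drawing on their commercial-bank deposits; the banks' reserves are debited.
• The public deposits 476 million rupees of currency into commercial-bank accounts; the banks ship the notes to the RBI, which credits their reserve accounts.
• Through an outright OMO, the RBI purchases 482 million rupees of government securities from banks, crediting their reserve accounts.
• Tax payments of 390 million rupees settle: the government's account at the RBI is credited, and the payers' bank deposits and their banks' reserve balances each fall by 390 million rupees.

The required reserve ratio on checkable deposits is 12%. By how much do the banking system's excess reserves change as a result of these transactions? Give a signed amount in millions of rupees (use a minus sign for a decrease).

+24.4 million

Asset sale (to non-banks) 606 million rupees: reserves −606M, deposits −606M.
Currency deposit 476 million rupees: reserves +476M, deposits +476M.
OMO purchase (from banks) 482 million rupees: reserves +482M, deposits 0.
Government account inflow 390 million rupees: reserves −390M, deposits −390M.
Totals: Δreserves = −38M, Δdeposits = −520M.
Δrequired reserves = 12% × −520M = −62.4M.
Δexcess reserves = Δreserves − Δrequired = −38M − (−62.4M) = +24.4 million.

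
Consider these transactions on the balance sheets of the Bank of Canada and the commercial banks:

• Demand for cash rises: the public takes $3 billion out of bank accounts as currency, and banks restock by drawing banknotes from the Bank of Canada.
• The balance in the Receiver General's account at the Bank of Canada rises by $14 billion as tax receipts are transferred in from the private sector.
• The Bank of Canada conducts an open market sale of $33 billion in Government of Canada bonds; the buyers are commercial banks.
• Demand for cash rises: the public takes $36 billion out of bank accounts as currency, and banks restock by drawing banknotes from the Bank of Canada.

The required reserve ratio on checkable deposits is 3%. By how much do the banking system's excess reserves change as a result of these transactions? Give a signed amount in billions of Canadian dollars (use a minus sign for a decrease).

-$84.41 billion

Currency withdrawal $3 billion: reserves −$3B, deposits −$3B.
Government account inflow $14 billion: reserves −$14B, deposits −$14B.
OMO sale (to banks) $33 billion: reserves −$33B, deposits 0.
Currency withdrawal $36 billion: reserves −$36B, deposits −$36B.
Totals: Δreserves = −$86B, Δdeposits = −$53B.
Δrequired reserves = 3% × −$53B = −$1.59B.
Δexcess reserves = Δreserves − Δrequired = −$86B − (−$1.59B) = -$84.41 billion.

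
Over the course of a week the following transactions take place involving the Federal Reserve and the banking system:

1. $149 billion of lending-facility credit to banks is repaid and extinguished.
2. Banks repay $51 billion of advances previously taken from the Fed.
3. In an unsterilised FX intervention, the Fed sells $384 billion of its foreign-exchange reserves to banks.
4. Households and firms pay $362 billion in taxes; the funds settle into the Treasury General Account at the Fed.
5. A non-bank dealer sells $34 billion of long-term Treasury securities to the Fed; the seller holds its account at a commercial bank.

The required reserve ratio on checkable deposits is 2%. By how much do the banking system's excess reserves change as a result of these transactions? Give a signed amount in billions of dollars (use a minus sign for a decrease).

Discount-window repayment $149 billion: reserves −$149B, deposits 0.
Discount-window repayment $51 billion: reserves −$51B, deposits 0.
FX sale $384 billion: reserves −$384B, deposits 0.
Government account inflow $362 billion: reserves −$362B, deposits −$362B.
Asset purchase (from non-banks) $34 billion: reserves +$34B, deposits +$34B.
Totals: Δreserves = −$912B, Δdeposits = −$328B.
Δrequired reserves = 2% × −$328B = −$6.56B.
Δexcess reserves = Δreserves − Δrequired = −$912B − (−$6.56B) = -$905.44 billion.

-$905.44 billion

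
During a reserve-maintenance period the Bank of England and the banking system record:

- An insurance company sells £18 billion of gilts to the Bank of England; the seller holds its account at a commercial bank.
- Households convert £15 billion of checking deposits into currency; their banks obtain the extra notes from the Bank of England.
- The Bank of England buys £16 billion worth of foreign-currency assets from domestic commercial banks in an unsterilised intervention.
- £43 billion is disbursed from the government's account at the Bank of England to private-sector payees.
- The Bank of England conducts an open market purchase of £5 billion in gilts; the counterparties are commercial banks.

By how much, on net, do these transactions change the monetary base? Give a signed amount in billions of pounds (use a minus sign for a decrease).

+£82 billion

Asset purchase (from non-banks) £18 billion: Bank of England balance sheet expands → +£18B.
Currency withdrawal £15 billion: just a shift between currency and reserves — both are base money → 0.
FX purchase £16 billion: Bank of England balance sheet expands → +£16B.
Government spending £43 billion: a non-base liability converts back to reserves → +£43B.
OMO purchase (from banks) £5 billion: Bank of England balance sheet expands → +£5B.
Net: 18 + 0 + 16 + 43 + 5 = +£82 billion.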